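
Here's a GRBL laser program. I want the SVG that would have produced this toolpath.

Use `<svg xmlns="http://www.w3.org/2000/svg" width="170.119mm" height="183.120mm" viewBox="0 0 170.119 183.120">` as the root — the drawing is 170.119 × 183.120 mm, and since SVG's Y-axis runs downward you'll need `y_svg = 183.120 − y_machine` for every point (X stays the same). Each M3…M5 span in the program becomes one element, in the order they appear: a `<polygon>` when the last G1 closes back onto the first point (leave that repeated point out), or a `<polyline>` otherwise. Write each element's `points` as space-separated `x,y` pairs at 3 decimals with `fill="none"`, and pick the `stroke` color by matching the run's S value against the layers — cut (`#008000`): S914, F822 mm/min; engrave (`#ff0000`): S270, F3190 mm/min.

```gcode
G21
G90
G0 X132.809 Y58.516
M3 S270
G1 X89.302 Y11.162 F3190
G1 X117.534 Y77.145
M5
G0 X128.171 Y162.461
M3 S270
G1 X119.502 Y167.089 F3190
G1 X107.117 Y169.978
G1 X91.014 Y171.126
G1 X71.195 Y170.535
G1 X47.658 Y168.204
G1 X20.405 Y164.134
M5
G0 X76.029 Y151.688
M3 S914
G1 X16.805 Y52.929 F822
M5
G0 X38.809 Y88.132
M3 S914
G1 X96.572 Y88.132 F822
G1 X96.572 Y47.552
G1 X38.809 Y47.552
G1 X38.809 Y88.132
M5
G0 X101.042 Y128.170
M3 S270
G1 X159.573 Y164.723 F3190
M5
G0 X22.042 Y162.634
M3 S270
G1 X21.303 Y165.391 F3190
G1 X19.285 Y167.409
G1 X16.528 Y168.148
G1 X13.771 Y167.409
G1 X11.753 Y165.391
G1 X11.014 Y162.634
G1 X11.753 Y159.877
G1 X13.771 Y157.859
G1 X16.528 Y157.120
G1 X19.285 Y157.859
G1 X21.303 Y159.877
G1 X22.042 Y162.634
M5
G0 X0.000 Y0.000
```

Each laser-on run becomes one SVG element. Flip Y back into SVG space with y_svg = 183.120 − y_machine.

Run 1: S270 ⇒ engrave layer `#ff0000`. The run is open, so emit a `<polyline>` with points (Y-flipped): 132.809,124.604 89.302,171.958 117.534,105.975.

Run 2: the run's S270 means `#ff0000` (engrave). The run is open, so emit a `<polyline>` with points (Y-flipped): 128.171,20.659 119.502,16.031 107.117,13.142 91.014,11.994 71.195,12.585 47.658,14.916 20.405,18.986.

Run 3: the run's S914 means `#008000` (cut). The run is open, so emit a `<polyline>` with points (Y-flipped): 76.029,31.432 16.805,130.191.

Run 4: S914 ⇒ cut layer `#008000`. The run returns to its start, so emit a `<polygon>` with points (Y-flipped): 38.809,94.988 96.572,94.988 96.572,135.568 38.809,135.568.

Run 5: power S270 maps to stroke `#ff0000` (engrave). The run is open, so emit a `<polyline>` with points (Y-flipped): 101.042,54.950 159.573,18.397.

Run 6: S270 ⇒ engrave layer `#ff0000`. The run returns to its start, so emit a `<polygon>` with points (Y-flipped): 22.042,20.486 21.303,17.729 19.285,15.711 16.528,14.972 13.771,15.711 11.753,17.729 11.014,20.486 11.753,23.243 13.771,25.261 16.528,26.000 19.285,25.261 21.303,23.243.

<svg xmlns="http://www.w3.org/2000/svg" width="170.119mm" height="183.120mm" viewBox="0 0 170.119 183.120">
  <polyline points="132.809,124.604 89.302,171.958 117.534,105.975" fill="none" stroke="#ff0000"/>
  <polyline points="128.171,20.659 119.502,16.031 107.117,13.142 91.014,11.994 71.195,12.585 47.658,14.916 20.405,18.986" fill="none" stroke="#ff0000"/>
  <polyline points="76.029,31.432 16.805,130.191" fill="none" stroke="#008000"/>
  <polygon points="38.809,94.988 96.572,94.988 96.572,135.568 38.809,135.568" fill="none" stroke="#008000"/>
  <polyline points="101.042,54.950 159.573,18.397" fill="none" stroke="#ff0000"/>
  <polygon points="22.042,20.486 21.303,17.729 19.285,15.711 16.528,14.972 13.771,15.711 11.753,17.729 11.014,20.486 11.753,23.243 13.771,25.261 16.528,26.000 19.285,25.261 21.303,23.243" fill="none" stroke="#ff0000"/>
</svg>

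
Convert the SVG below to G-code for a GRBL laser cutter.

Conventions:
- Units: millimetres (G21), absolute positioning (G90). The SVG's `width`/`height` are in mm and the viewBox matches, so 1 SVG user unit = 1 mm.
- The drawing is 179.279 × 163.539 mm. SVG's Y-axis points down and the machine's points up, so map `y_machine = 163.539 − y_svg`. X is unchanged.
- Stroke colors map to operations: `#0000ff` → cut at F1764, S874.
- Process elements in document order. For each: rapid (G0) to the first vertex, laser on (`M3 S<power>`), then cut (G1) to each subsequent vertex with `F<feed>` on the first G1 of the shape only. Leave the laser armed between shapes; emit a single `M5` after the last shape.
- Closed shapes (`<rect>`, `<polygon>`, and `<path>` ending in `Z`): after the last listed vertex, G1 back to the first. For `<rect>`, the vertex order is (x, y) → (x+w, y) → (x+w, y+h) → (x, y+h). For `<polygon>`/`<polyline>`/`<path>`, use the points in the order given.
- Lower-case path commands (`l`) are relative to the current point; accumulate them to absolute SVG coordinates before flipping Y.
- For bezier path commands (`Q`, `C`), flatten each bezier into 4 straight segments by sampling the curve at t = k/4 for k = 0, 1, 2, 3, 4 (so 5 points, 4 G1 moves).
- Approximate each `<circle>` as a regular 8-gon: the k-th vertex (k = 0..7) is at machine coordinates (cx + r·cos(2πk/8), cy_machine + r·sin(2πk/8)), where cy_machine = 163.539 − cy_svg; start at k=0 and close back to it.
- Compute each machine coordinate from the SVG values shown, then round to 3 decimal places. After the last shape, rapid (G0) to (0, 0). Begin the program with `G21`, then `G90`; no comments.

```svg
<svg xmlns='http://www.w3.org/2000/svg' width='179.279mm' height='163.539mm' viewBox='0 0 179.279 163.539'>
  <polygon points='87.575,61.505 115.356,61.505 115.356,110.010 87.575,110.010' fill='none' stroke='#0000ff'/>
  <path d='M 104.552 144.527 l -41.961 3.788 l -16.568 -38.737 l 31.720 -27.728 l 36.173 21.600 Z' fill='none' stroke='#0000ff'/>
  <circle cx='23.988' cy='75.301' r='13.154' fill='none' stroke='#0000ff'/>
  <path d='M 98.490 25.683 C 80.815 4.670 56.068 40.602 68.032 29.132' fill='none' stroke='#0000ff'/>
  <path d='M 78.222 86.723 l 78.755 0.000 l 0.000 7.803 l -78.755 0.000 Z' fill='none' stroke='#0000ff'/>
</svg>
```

viewBox `0 0 179.279 163.539` with mm width/height → 1 unit = 1 mm. Flip: y_m = 163.539 − y_svg.

**Shape 1** — `<polygon>` rectangle, stroke `#0000ff` → cut (S874, F1764). Machine vertices: (87.575,102.034) → (115.356,102.034) → (115.356,53.529) → (87.575,53.529) → (87.575,102.034). Closed: final G1 returns to the first vertex.

**Shape 2** — `<path>` regular polygon, stroke `#0000ff` → cut (S874, F1764). Machine vertices: (104.552,19.012) → (62.591,15.224) → (46.023,53.961) → (77.743,81.689) → (113.916,60.089) → (104.552,19.012). Closed: final G1 returns to the first vertex.

**Shape 3** — `<circle>` circle, stroke `#0000ff` → cut (S874, F1764). Machine vertices: (37.142,88.238) → (33.289,97.539) → (23.988,101.392) → (14.687,97.539) → (10.834,88.238) → (14.687,78.937) → (23.988,75.084) → (33.289,78.937) → (37.142,88.238). Closed: final G1 returns to the first vertex.

**Shape 4** — `<path>` cubic bezier, stroke `#0000ff` → cut (S874, F1764). Control points (SVG): P0=(98.490,25.683), P1=(80.815,4.670), P2=(56.068,40.602), P3=(68.032,29.132); sampled at t=k/4. Machine vertices: (98.490,137.856) → (84.592,144.569) → (72.146,139.710) → (65.258,133.062) → (68.032,134.407). Open path.

**Shape 5** — `<path>` rectangle, stroke `#0000ff` → cut (S874, F1764). Machine vertices: (78.222,76.816) → (156.977,76.816) → (156.977,69.013) → (78.222,69.013) → (78.222,76.816). Closed: final G1 returns to the first vertex.

G21
G90
G0 X87.575 Y102.034
M3 S874
G1 X115.356 Y102.034 F1764
G1 X115.356 Y53.529
G1 X87.575 Y53.529
G1 X87.575 Y102.034
G0 X104.552 Y19.012
M3 S874
G1 X62.591 Y15.224 F1764
G1 X46.023 Y53.961
G1 X77.743 Y81.689
G1 X113.916 Y60.089
G1 X104.552 Y19.012
G0 X37.142 Y88.238
M3 S874
G1 X33.289 Y97.539 F1764
G1 X23.988 Y101.392
G1 X14.687 Y97.539
G1 X10.834 Y88.238
G1 X14.687 Y78.937
G1 X23.988 Y75.084
G1 X33.289 Y78.937
G1 X37.142 Y88.238
G0 X98.490 Y137.856
M3 S874
G1 X84.592 Y144.569 F1764
G1 X72.146 Y139.710
G1 X65.258 Y133.062
G1 X68.032 Y134.407
G0 X78.222 Y76.816
M3 S874
G1 X156.977 Y76.816 F1764
G1 X156.977 Y69.013
G1 X78.222 Y69.013
G1 X78.222 Y76.816
M5
G0 X0.000 Y0.000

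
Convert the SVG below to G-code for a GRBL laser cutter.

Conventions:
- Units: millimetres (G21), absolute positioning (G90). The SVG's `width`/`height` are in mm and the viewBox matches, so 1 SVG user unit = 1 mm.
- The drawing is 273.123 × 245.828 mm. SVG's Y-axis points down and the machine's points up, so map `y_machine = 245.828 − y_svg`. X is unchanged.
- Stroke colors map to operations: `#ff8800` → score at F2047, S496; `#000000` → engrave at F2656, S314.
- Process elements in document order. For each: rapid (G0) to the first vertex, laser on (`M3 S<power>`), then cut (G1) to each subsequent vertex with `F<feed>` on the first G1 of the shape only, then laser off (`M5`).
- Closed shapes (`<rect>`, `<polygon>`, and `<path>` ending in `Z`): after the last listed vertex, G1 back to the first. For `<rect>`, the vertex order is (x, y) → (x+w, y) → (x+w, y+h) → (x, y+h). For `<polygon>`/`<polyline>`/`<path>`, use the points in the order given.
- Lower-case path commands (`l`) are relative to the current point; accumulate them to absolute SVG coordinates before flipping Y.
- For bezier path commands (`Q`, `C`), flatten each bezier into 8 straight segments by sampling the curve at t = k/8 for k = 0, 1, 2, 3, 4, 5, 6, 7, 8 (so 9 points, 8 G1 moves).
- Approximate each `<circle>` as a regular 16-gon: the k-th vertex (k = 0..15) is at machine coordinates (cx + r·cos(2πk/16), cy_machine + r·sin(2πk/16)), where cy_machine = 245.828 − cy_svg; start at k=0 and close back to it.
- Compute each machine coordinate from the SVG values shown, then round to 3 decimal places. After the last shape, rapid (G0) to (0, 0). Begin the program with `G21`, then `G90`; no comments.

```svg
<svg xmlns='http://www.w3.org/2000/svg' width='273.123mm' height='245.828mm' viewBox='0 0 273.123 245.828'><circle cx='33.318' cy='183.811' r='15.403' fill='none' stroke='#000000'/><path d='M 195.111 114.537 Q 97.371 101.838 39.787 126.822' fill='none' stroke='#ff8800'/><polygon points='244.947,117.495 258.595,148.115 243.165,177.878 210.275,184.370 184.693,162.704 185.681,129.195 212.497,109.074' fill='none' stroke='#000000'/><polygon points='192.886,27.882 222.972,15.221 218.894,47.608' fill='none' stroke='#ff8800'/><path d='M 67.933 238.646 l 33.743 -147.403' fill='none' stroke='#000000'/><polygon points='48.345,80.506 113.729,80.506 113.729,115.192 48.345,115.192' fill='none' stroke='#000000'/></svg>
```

G21
G90
G0 X48.721 Y62.017
M3 S314
G1 X47.549 Y67.911 F2656
G1 X44.210 Y72.909
G1 X39.212 Y76.248
G1 X33.318 Y77.420
G1 X27.424 Y76.248
G1 X22.426 Y72.909
G1 X19.087 Y67.911
G1 X17.915 Y62.017
G1 X19.087 Y56.123
G1 X22.426 Y51.125
G1 X27.424 Y47.786
G1 X33.318 Y46.614
G1 X39.212 Y47.786
G1 X44.210 Y51.125
G1 X47.549 Y56.123
G1 X48.721 Y62.017
M5
G0 X195.111 Y131.291
M3 S496
G1 X171.303 Y133.877 F2047
G1 X148.751 Y135.285
G1 X127.453 Y135.516
G1 X107.410 Y134.569
G1 X88.622 Y132.445
G1 X71.089 Y129.143
G1 X54.810 Y124.663
G1 X39.787 Y119.006
M5
G0 X244.947 Y128.333
M3 S314
G1 X258.595 Y97.713 F2656
G1 X243.165 Y67.950
G1 X210.275 Y61.458
G1 X184.693 Y83.124
G1 X185.681 Y116.633
G1 X212.497 Y136.754
G1 X244.947 Y128.333
M5
G0 X192.886 Y217.946
M3 S496
G1 X222.972 Y230.607 F2047
G1 X218.894 Y198.220
G1 X192.886 Y217.946
M5
G0 X67.933 Y7.182
M3 S314
G1 X101.676 Y154.585 F2656
M5
G0 X48.345 Y165.322
M3 S314
G1 X113.729 Y165.322 F2656
G1 X113.729 Y130.636
G1 X48.345 Y130.636
G1 X48.345 Y165.322
M5
G0 X0.000 Y0.000

Since the viewBox matches the mm dimensions, user units are millimetres directly. The only transform is the Y-flip y_m = 245.828 − y_svg.

Shape 1 is a circle drawn with `<circle>`. Its stroke #000000 means engrave at S314, F2656. After flipping Y the toolpath is (48.721,62.017) → (47.549,67.911) → (44.210,72.909) → (39.212,76.248) → (33.318,77.420) → (27.424,76.248) → (22.426,72.909) → (19.087,67.911) → (17.915,62.017) → (19.087,56.123) → (22.426,51.125) → (27.424,47.786) → (33.318,46.614) → (39.212,47.786) → (44.210,51.125) → (47.549,56.123) → (48.721,62.017), returning to the start.

Shape 2 is a quadratic bezier drawn with `<path>`. Its stroke #ff8800 means score at S496, F2047. After flipping Y the toolpath is (195.111,131.291) → (171.303,133.877) → (148.751,135.285) → (127.453,135.516) → (107.410,134.569) → (88.622,132.445) → (71.089,129.143) → (54.810,124.663) → (39.787,119.006).

Shape 3 is a regular polygon drawn with `<polygon>`. Its stroke #000000 means engrave at S314, F2656. After flipping Y the toolpath is (244.947,128.333) → (258.595,97.713) → (243.165,67.950) → (210.275,61.458) → (184.693,83.124) → (185.681,116.633) → (212.497,136.754) → (244.947,128.333), returning to the start.

Shape 4 is a regular polygon drawn with `<polygon>`. Its stroke #ff8800 means score at S496, F2047. After flipping Y the toolpath is (192.886,217.946) → (222.972,230.607) → (218.894,198.220) → (192.886,217.946), returning to the start.

Shape 5 is a line segment drawn with `<path>`. Its stroke #000000 means engrave at S314, F2656. After flipping Y the toolpath is (67.933,7.182) → (101.676,154.585).

Shape 6 is a rectangle drawn with `<polygon>`. Its stroke #000000 means engrave at S314, F2656. After flipping Y the toolpath is (48.345,165.322) → (113.729,165.322) → (113.729,130.636) → (48.345,130.636) → (48.345,165.322), returning to the start.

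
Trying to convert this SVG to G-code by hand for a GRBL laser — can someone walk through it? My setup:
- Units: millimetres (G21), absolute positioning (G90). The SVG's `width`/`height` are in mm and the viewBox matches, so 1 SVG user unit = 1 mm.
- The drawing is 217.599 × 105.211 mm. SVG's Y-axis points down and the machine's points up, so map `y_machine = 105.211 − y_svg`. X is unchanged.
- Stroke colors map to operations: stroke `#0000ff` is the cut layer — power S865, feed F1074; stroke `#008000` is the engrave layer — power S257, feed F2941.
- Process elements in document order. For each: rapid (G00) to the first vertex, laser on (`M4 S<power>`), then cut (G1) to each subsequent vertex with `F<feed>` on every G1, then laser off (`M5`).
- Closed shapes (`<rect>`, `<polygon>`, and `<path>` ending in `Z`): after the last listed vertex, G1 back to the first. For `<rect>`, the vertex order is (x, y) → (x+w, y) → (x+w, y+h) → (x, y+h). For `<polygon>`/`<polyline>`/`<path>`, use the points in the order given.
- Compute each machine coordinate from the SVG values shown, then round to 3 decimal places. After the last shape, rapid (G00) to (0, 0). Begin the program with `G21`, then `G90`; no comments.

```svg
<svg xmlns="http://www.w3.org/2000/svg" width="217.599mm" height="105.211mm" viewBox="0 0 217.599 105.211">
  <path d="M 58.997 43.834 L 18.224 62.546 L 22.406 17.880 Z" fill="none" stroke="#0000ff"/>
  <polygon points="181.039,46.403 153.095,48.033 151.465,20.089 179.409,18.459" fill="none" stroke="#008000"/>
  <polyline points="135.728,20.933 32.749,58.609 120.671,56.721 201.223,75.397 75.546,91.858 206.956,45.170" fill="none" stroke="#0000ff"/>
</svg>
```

Since the viewBox matches the mm dimensions, user units are millimetres directly. The only transform is the Y-flip y_m = 105.211 − y_svg.

Shape 1 is a regular polygon drawn with `<path>`. Its stroke #0000ff means cut at S865, F1074. After flipping Y the toolpath is (58.997,61.377) → (18.224,42.665) → (22.406,87.331) → (58.997,61.377), returning to the start.

Shape 2 is a regular polygon drawn with `<polygon>`. Its stroke #008000 means engrave at S257, F2941. After flipping Y the toolpath is (181.039,58.808) → (153.095,57.178) → (151.465,85.122) → (179.409,86.752) → (181.039,58.808), returning to the start.

Shape 3 is a open polyline drawn with `<polyline>`. Its stroke #0000ff means cut at S865, F1074. After flipping Y the toolpath is (135.728,84.278) → (32.749,46.602) → (120.671,48.490) → (201.223,29.814) → (75.546,13.353) → (206.956,60.041).

G21
G90
G00 X58.997 Y61.377
M4 S865
G1 X18.224 Y42.665 F1074
G1 X22.406 Y87.331 F1074
G1 X58.997 Y61.377 F1074
M5
G00 X181.039 Y58.808
M4 S257
G1 X153.095 Y57.178 F2941
G1 X151.465 Y85.122 F2941
G1 X179.409 Y86.752 F2941
G1 X181.039 Y58.808 F2941
M5
G00 X135.728 Y84.278
M4 S865
G1 X32.749 Y46.602 F1074
G1 X120.671 Y48.490 F1074
G1 X201.223 Y29.814 F1074
G1 X75.546 Y13.353 F1074
G1 X206.956 Y60.041 F1074
M5
G00 X0.000 Y0.000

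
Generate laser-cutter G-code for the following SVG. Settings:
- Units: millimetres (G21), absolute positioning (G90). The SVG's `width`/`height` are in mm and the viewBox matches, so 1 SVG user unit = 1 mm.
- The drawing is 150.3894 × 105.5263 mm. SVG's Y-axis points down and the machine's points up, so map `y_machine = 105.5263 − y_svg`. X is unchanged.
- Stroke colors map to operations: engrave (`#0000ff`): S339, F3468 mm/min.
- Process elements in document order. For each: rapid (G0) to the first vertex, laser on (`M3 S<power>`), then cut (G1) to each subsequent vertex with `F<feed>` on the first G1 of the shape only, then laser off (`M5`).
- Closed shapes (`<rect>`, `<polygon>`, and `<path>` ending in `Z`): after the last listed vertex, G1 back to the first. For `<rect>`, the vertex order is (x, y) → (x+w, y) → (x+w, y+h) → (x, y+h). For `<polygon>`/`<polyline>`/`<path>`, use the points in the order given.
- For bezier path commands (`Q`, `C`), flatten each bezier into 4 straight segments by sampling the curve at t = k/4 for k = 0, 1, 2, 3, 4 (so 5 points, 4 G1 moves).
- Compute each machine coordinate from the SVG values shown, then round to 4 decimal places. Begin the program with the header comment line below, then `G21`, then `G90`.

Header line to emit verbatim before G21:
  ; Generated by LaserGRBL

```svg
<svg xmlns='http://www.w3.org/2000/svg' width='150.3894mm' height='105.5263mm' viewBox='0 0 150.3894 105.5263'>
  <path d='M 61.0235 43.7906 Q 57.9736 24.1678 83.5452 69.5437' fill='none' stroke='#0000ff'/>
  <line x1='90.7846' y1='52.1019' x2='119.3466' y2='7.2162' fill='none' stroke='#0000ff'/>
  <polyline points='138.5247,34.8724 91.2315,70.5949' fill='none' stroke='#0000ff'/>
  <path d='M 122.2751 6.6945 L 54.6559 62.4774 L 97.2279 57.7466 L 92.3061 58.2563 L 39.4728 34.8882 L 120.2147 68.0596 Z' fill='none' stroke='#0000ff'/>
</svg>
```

Since the viewBox matches the mm dimensions, user units are millimetres directly. The only transform is the Y-flip y_m = 105.5263 − y_svg.

Shape 1 is a quadratic bezier drawn with `<path>`. Its stroke #0000ff means engrave at S339, F3468. After flipping Y the toolpath is (61.0235,61.7357) → (61.2874,67.4847) → (65.1290,65.1088) → (72.5482,54.6081) → (83.5452,35.9826).

Shape 2 is a line segment drawn with `<line>`. Its stroke #0000ff means engrave at S339, F3468. After flipping Y the toolpath is (90.7846,53.4244) → (119.3466,98.3101).

Shape 3 is a line segment drawn with `<polyline>`. Its stroke #0000ff means engrave at S339, F3468. After flipping Y the toolpath is (138.5247,70.6539) → (91.2315,34.9314).

Shape 4 is a closed polygon drawn with `<path>`. Its stroke #0000ff means engrave at S339, F3468. After flipping Y the toolpath is (122.2751,98.8318) → (54.6559,43.0489) → (97.2279,47.7797) → (92.3061,47.2700) → (39.4728,70.6381) → (120.2147,37.4667) → (122.2751,98.8318), returning to the start.

; Generated by LaserGRBL
G21
G90
G0 X61.0235 Y61.7357
M3 S339
G1 X61.2874 Y67.4847 F3468
G1 X65.1290 Y65.1088
G1 X72.5482 Y54.6081
G1 X83.5452 Y35.9826
M5
G0 X90.7846 Y53.4244
M3 S339
G1 X119.3466 Y98.3101 F3468
M5
G0 X138.5247 Y70.6539
M3 S339
G1 X91.2315 Y34.9314 F3468
M5
G0 X122.2751 Y98.8318
M3 S339
G1 X54.6559 Y43.0489 F3468
G1 X97.2279 Y47.7797
G1 X92.3061 Y47.2700
G1 X39.4728 Y70.6381
G1 X120.2147 Y37.4667
G1 X122.2751 Y98.8318
M5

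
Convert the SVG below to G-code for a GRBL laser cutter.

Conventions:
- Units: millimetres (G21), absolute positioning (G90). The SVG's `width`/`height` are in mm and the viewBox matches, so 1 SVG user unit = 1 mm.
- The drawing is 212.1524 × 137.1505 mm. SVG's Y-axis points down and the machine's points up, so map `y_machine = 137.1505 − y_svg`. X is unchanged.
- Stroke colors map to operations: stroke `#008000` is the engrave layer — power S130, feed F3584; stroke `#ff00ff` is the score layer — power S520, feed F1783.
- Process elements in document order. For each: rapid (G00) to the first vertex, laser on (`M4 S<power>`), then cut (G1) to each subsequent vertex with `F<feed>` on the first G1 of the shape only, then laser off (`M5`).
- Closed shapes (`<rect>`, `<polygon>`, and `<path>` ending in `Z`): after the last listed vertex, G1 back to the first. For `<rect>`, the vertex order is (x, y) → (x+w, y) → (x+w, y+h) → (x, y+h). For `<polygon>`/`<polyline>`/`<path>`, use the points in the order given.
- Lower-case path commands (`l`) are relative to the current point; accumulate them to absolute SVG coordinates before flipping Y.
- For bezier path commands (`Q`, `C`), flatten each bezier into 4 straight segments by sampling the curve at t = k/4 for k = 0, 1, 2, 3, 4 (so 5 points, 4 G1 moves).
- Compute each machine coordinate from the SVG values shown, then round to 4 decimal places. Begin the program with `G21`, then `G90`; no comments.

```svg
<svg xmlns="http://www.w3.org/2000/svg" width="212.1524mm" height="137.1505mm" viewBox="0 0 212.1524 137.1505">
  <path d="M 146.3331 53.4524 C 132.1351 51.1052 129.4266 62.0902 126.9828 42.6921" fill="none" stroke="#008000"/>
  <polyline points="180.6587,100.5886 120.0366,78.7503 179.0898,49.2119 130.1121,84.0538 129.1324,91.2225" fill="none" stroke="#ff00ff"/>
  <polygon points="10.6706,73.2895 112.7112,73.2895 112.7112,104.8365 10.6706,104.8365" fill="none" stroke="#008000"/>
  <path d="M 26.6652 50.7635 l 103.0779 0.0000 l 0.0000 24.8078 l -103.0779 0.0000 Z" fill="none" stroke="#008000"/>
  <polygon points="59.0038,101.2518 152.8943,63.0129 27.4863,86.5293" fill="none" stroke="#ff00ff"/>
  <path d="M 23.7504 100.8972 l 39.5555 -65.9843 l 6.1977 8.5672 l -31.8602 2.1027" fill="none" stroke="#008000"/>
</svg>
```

Since the viewBox matches the mm dimensions, user units are millimetres directly. The only transform is the Y-flip y_m = 137.1505 − y_svg.

Shape 1 is a cubic bezier drawn with `<path>`. Its stroke #008000 means engrave at S130, F3584. After flipping Y the toolpath is (146.3331,83.6981) → (137.6635,83.6418) → (132.2501,82.6842) → (129.0407,84.9236) → (126.9828,94.4584).

Shape 2 is a open polyline drawn with `<polyline>`. Its stroke #ff00ff means score at S520, F1783. After flipping Y the toolpath is (180.6587,36.5619) → (120.0366,58.4002) → (179.0898,87.9386) → (130.1121,53.0967) → (129.1324,45.9280).

Shape 3 is a rectangle drawn with `<polygon>`. Its stroke #008000 means engrave at S130, F3584. After flipping Y the toolpath is (10.6706,63.8610) → (112.7112,63.8610) → (112.7112,32.3140) → (10.6706,32.3140) → (10.6706,63.8610), returning to the start.

Shape 4 is a rectangle drawn with `<path>`. Its stroke #008000 means engrave at S130, F3584. After flipping Y the toolpath is (26.6652,86.3870) → (129.7431,86.3870) → (129.7431,61.5792) → (26.6652,61.5792) → (26.6652,86.3870), returning to the start.

Shape 5 is a closed polygon drawn with `<polygon>`. Its stroke #ff00ff means score at S520, F1783. After flipping Y the toolpath is (59.0038,35.8987) → (152.8943,74.1376) → (27.4863,50.6212) → (59.0038,35.8987), returning to the start.

Shape 6 is a open polyline drawn with `<path>`. Its stroke #008000 means engrave at S130, F3584. After flipping Y the toolpath is (23.7504,36.2533) → (63.3059,102.2376) → (69.5036,93.6704) → (37.6434,91.5677).

G21
G90
G00 X146.3331 Y83.6981
M4 S130
G1 X137.6635 Y83.6418 F3584
G1 X132.2501 Y82.6842
G1 X129.0407 Y84.9236
G1 X126.9828 Y94.4584
M5
G00 X180.6587 Y36.5619
M4 S520
G1 X120.0366 Y58.4002 F1783
G1 X179.0898 Y87.9386
G1 X130.1121 Y53.0967
G1 X129.1324 Y45.9280
M5
G00 X10.6706 Y63.8610
M4 S130
G1 X112.7112 Y63.8610 F3584
G1 X112.7112 Y32.3140
G1 X10.6706 Y32.3140
G1 X10.6706 Y63.8610
M5
G00 X26.6652 Y86.3870
M4 S130
G1 X129.7431 Y86.3870 F3584
G1 X129.7431 Y61.5792
G1 X26.6652 Y61.5792
G1 X26.6652 Y86.3870
M5
G00 X59.0038 Y35.8987
M4 S520
G1 X152.8943 Y74.1376 F1783
G1 X27.4863 Y50.6212
G1 X59.0038 Y35.8987
M5
G00 X23.7504 Y36.2533
M4 S130
G1 X63.3059 Y102.2376 F3584
G1 X69.5036 Y93.6704
G1 X37.6434 Y91.5677
M5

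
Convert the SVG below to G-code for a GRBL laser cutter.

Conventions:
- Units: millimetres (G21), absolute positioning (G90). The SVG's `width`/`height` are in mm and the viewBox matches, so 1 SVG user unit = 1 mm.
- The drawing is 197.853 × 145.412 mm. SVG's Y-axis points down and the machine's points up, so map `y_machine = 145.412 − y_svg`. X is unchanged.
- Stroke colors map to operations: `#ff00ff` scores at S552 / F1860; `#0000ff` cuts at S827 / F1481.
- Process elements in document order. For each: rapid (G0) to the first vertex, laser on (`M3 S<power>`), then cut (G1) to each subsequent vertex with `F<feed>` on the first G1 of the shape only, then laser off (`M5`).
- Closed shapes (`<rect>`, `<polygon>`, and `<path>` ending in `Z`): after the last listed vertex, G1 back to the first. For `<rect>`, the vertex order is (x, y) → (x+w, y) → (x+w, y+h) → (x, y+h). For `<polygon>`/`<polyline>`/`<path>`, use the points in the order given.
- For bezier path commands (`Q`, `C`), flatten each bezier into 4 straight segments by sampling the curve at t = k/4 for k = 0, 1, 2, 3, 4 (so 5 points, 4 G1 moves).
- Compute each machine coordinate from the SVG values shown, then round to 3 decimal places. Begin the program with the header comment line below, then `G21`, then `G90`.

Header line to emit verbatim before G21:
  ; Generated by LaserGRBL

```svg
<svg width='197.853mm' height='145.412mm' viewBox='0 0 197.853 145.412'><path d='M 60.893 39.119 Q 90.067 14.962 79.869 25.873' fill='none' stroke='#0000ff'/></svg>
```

; Generated by LaserGRBL
G21
G90
G0 X60.893 Y106.293
M3 S827
G1 X73.019 Y116.180 F1481
G1 X80.224 Y121.683
G1 X82.507 Y122.803
G1 X79.869 Y119.539
M5

Since the viewBox matches the mm dimensions, user units are millimetres directly. The only transform is the Y-flip y_m = 145.412 − y_svg.

Shape 1 is a quadratic bezier drawn with `<path>`. Its stroke #0000ff means cut at S827, F1481. After flipping Y the toolpath is (60.893,106.293) → (73.019,116.180) → (80.224,121.683) → (82.507,122.803) → (79.869,119.539).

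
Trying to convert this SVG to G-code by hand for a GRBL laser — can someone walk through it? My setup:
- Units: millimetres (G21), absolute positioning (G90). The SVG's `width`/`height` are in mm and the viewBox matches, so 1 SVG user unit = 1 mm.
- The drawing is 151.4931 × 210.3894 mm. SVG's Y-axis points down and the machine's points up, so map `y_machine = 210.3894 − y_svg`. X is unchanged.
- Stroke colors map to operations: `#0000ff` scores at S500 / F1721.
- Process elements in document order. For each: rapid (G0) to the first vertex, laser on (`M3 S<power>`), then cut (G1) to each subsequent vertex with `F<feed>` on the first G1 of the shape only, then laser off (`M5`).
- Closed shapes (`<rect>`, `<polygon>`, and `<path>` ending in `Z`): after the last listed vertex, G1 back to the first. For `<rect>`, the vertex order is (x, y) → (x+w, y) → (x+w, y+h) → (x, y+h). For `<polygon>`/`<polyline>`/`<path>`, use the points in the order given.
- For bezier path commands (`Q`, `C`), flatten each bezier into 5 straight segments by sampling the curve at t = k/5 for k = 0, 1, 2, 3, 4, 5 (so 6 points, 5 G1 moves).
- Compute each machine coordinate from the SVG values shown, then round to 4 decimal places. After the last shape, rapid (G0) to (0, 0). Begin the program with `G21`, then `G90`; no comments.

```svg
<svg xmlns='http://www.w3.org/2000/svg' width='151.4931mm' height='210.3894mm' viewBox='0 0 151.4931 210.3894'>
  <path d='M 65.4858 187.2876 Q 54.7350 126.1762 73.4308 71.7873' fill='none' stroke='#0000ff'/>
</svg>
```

Since the viewBox matches the mm dimensions, user units are millimetres directly. The only transform is the Y-flip y_m = 210.3894 − y_svg.

Shape 1 is a quadratic bezier drawn with `<path>`. Its stroke #0000ff means score at S500, F1721. After flipping Y the toolpath is (65.4858,23.1018) → (62.3633,47.2775) → (61.5966,70.9153) → (63.1856,94.0154) → (67.1303,116.5776) → (73.4308,138.6021).

G21
G90
G0 X65.4858 Y23.1018
M3 S500
G1 X62.3633 Y47.2775 F1721
G1 X61.5966 Y70.9153
G1 X63.1856 Y94.0154
G1 X67.1303 Y116.5776
G1 X73.4308 Y138.6021
M5
G0 X0.0000 Y0.0000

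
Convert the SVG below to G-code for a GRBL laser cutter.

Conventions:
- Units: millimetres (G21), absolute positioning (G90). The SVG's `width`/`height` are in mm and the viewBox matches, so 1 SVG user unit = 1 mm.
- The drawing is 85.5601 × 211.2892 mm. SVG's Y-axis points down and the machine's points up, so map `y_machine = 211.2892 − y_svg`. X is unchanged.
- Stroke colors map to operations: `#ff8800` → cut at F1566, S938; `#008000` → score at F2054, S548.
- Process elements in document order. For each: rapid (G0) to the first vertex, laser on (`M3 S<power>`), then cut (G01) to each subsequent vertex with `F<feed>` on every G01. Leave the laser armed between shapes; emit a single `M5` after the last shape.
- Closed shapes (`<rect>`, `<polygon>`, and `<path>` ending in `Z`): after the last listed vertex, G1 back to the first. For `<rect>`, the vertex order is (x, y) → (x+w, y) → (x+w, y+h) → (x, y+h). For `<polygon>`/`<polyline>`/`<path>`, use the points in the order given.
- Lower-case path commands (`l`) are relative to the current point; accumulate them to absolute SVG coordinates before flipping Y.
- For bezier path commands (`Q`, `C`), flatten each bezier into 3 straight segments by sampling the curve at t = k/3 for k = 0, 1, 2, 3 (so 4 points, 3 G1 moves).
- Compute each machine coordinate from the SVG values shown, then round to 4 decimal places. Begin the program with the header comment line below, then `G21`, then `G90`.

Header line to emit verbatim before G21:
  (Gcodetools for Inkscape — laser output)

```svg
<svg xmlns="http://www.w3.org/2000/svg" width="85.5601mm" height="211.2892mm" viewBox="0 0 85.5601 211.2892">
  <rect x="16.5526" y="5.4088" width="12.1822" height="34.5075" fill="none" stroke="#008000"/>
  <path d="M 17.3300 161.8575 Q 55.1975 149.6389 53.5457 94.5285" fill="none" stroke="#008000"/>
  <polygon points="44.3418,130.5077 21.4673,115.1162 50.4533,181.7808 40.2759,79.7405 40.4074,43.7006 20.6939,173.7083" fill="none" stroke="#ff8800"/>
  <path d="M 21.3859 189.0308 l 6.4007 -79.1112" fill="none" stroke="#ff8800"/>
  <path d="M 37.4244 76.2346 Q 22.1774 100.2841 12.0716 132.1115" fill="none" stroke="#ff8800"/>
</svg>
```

Since the viewBox matches the mm dimensions, user units are millimetres directly. The only transform is the Y-flip y_m = 211.2892 − y_svg.

Shape 1 is a rectangle drawn with `<rect>`. Its stroke #008000 means score at S548, F2054. After flipping Y the toolpath is (16.5526,205.8804) → (28.7348,205.8804) → (28.7348,171.3729) → (16.5526,171.3729) → (16.5526,205.8804), returning to the start.

Shape 2 is a quadratic bezier drawn with `<path>`. Its stroke #008000 means score at S548, F2054. After flipping Y the toolpath is (17.3300,49.4317) → (38.1840,62.3432) → (50.2559,84.7862) → (53.5457,116.7607).

Shape 3 is a closed polygon drawn with `<polygon>`. Its stroke #ff8800 means cut at S938, F1566. After flipping Y the toolpath is (44.3418,80.7815) → (21.4673,96.1730) → (50.4533,29.5084) → (40.2759,131.5487) → (40.4074,167.5886) → (20.6939,37.5809) → (44.3418,80.7815), returning to the start.

Shape 4 is a line segment drawn with `<path>`. Its stroke #ff8800 means cut at S938, F1566. After flipping Y the toolpath is (21.3859,22.2584) → (27.7866,101.3696).

Shape 5 is a quadratic bezier drawn with `<path>`. Its stroke #ff8800 means cut at S938, F1566. After flipping Y the toolpath is (37.4244,135.0546) → (27.8310,118.1574) → (19.3800,99.5318) → (12.0716,79.1777).

(Gcodetools for Inkscape — laser output)
G21
G90
G0 X16.5526 Y205.8804
M3 S548
G01 X28.7348 Y205.8804 F2054
G01 X28.7348 Y171.3729 F2054
G01 X16.5526 Y171.3729 F2054
G01 X16.5526 Y205.8804 F2054
G0 X17.3300 Y49.4317
M3 S548
G01 X38.1840 Y62.3432 F2054
G01 X50.2559 Y84.7862 F2054
G01 X53.5457 Y116.7607 F2054
G0 X44.3418 Y80.7815
M3 S938
G01 X21.4673 Y96.1730 F1566
G01 X50.4533 Y29.5084 F1566
G01 X40.2759 Y131.5487 F1566
G01 X40.4074 Y167.5886 F1566
G01 X20.6939 Y37.5809 F1566
G01 X44.3418 Y80.7815 F1566
G0 X21.3859 Y22.2584
M3 S938
G01 X27.7866 Y101.3696 F1566
G0 X37.4244 Y135.0546
M3 S938
G01 X27.8310 Y118.1574 F1566
G01 X19.3800 Y99.5318 F1566
G01 X12.0716 Y79.1777 F1566
M5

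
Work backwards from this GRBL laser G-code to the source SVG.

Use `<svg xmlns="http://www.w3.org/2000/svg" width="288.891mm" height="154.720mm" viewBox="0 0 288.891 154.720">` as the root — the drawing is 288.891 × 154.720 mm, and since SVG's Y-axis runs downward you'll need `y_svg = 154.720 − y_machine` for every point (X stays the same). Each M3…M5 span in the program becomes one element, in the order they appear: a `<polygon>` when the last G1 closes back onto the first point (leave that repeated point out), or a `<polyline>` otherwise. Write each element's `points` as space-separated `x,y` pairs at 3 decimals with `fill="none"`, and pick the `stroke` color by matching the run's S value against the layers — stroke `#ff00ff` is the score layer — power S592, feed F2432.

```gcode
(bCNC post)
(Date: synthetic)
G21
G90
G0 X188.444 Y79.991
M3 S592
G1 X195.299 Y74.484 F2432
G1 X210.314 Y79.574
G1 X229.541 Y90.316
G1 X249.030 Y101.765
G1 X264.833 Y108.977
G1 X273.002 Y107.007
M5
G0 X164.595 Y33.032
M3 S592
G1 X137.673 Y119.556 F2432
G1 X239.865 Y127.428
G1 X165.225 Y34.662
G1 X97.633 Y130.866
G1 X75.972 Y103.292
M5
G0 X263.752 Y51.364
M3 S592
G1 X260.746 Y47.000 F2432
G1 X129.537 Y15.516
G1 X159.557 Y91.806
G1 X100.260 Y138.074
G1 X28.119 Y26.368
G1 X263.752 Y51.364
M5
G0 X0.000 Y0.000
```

<svg xmlns="http://www.w3.org/2000/svg" width="288.891mm" height="154.720mm" viewBox="0 0 288.891 154.720">
  <polyline points="188.444,74.729 195.299,80.236 210.314,75.146 229.541,64.404 249.030,52.955 264.833,45.743 273.002,47.713" fill="none" stroke="#ff00ff"/>
  <polyline points="164.595,121.688 137.673,35.164 239.865,27.292 165.225,120.058 97.633,23.854 75.972,51.428" fill="none" stroke="#ff00ff"/>
  <polygon points="263.752,103.356 260.746,107.720 129.537,139.204 159.557,62.914 100.260,16.646 28.119,128.352" fill="none" stroke="#ff00ff"/>
</svg>

y_svg = 154.720 − y_m. Every run uses S592, so all elements get stroke `#ff00ff` (score).

[1] open run; points: 188.444,74.729 195.299,80.236 210.314,75.146 229.541,64.404 249.030,52.955 264.833,45.743 273.002,47.713

[2] open run; points: 164.595,121.688 137.673,35.164 239.865,27.292 165.225,120.058 97.633,23.854 75.972,51.428

[3] closed run; points: 263.752,103.356 260.746,107.720 129.537,139.204 159.557,62.914 100.260,16.646 28.119,128.352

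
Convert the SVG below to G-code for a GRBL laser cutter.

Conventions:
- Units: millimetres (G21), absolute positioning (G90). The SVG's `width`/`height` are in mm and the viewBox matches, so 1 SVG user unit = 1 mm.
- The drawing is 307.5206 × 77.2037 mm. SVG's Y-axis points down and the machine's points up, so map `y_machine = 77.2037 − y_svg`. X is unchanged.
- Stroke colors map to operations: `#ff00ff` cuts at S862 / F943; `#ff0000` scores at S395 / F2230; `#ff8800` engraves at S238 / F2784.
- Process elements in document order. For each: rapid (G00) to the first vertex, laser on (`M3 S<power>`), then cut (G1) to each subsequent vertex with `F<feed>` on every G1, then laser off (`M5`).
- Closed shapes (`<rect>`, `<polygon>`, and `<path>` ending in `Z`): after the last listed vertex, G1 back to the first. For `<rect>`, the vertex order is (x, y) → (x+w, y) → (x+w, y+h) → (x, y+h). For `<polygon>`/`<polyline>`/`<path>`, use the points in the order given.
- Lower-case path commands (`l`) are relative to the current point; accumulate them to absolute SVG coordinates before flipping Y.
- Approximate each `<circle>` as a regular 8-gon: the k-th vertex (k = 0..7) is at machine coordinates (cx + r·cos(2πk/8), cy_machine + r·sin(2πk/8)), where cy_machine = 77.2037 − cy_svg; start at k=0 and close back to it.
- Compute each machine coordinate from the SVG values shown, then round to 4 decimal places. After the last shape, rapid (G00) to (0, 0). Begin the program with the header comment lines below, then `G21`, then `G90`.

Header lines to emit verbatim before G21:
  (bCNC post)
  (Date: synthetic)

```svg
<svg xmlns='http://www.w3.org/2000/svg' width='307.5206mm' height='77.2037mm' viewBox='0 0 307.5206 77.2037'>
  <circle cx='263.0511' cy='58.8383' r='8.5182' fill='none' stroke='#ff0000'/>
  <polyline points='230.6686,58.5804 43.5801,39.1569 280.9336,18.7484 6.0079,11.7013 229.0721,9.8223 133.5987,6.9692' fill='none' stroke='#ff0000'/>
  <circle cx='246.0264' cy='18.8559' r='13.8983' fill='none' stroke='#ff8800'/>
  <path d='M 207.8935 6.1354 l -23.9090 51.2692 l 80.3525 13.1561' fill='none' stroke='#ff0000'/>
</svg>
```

(bCNC post)
(Date: synthetic)
G21
G90
G00 X271.5693 Y18.3654
M3 S395
G1 X269.0744 Y24.3887 F2230
G1 X263.0511 Y26.8836 F2230
G1 X257.0278 Y24.3887 F2230
G1 X254.5329 Y18.3654 F2230
G1 X257.0278 Y12.3421 F2230
G1 X263.0511 Y9.8472 F2230
G1 X269.0744 Y12.3421 F2230
G1 X271.5693 Y18.3654 F2230
M5
G00 X230.6686 Y18.6233
M3 S395
G1 X43.5801 Y38.0468 F2230
G1 X280.9336 Y58.4553 F2230
G1 X6.0079 Y65.5024 F2230
G1 X229.0721 Y67.3814 F2230
G1 X133.5987 Y70.2345 F2230
M5
G00 X259.9247 Y58.3478
M3 S238
G1 X255.8540 Y68.1754 F2784
G1 X246.0264 Y72.2461 F2784
G1 X236.1988 Y68.1754 F2784
G1 X232.1281 Y58.3478 F2784
G1 X236.1988 Y48.5202 F2784
G1 X246.0264 Y44.4495 F2784
G1 X255.8540 Y48.5202 F2784
G1 X259.9247 Y58.3478 F2784
M5
G00 X207.8935 Y71.0683
M3 S395
G1 X183.9845 Y19.7991 F2230
G1 X264.3370 Y6.6430 F2230
M5
G00 X0.0000 Y0.0000

1 u = 1 mm; y_m = 77.2037 − y.

[1] `<circle>` circle, #ff0000→score S395 F2230: (271.5693,18.3654) → (269.0744,24.3887) → (263.0511,26.8836) → (257.0278,24.3887) → (254.5329,18.3654) → (257.0278,12.3421) → (263.0511,9.8472) → (269.0744,12.3421) → (271.5693,18.3654) (closed)

[2] `<polyline>` open polyline, #ff0000→score S395 F2230: (230.6686,18.6233) → (43.5801,38.0468) → (280.9336,58.4553) → (6.0079,65.5024) → (229.0721,67.3814) → (133.5987,70.2345)

[3] `<circle>` circle, #ff8800→engrave S238 F2784: (259.9247,58.3478) → (255.8540,68.1754) → (246.0264,72.2461) → (236.1988,68.1754) → (232.1281,58.3478) → (236.1988,48.5202) → (246.0264,44.4495) → (255.8540,48.5202) → (259.9247,58.3478) (closed)

[4] `<path>` open polyline, #ff0000→score S395 F2230: (207.8935,71.0683) → (183.9845,19.7991) → (264.3370,6.6430)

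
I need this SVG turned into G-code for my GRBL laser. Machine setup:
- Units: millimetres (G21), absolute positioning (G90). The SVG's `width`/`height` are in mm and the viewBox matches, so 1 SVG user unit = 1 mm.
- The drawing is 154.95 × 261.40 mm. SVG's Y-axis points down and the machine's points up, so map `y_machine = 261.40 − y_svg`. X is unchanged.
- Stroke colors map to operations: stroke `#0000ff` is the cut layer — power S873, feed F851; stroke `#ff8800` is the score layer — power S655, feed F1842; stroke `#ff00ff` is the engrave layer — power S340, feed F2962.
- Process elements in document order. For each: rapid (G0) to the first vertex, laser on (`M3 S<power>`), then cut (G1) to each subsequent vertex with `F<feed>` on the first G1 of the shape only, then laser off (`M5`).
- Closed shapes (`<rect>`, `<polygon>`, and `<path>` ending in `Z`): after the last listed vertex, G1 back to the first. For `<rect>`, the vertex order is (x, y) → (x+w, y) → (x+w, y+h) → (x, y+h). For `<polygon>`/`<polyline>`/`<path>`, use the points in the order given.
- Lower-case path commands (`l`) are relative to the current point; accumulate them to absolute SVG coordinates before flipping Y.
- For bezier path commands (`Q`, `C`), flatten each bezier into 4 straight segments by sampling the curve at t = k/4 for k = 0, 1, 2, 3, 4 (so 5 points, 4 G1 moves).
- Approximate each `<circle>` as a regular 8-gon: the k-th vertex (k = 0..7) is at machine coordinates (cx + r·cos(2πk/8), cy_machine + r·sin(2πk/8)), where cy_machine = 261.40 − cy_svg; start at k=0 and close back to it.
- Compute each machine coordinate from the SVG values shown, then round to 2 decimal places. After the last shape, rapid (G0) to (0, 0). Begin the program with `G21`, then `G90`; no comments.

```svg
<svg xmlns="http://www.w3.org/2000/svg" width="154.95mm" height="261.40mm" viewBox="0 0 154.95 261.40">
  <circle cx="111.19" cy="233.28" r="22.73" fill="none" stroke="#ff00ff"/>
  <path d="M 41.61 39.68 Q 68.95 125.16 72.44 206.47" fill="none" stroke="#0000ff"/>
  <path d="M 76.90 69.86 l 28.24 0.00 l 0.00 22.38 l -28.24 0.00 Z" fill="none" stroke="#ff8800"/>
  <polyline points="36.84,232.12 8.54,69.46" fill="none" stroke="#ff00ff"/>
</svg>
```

G21
G90
G0 X133.92 Y28.12
M3 S340
G1 X127.26 Y44.19 F2962
G1 X111.19 Y50.85
G1 X95.12 Y44.19
G1 X88.46 Y28.12
G1 X95.12 Y12.05
G1 X111.19 Y5.39
G1 X127.26 Y12.05
G1 X133.92 Y28.12
M5
G0 X41.61 Y221.72
M3 S873
G1 X53.79 Y179.24 F851
G1 X62.99 Y137.28
G1 X69.20 Y95.85
G1 X72.44 Y54.93
M5
G0 X76.90 Y191.54
M3 S655
G1 X105.14 Y191.54 F1842
G1 X105.14 Y169.16
G1 X76.90 Y169.16
G1 X76.90 Y191.54
M5
G0 X36.84 Y29.28
M3 S340
G1 X8.54 Y191.94 F2962
M5
G0 X0.00 Y0.00

Since the viewBox matches the mm dimensions, user units are millimetres directly. The only transform is the Y-flip y_m = 261.40 − y_svg.

Shape 1 is a circle drawn with `<circle>`. Its stroke #ff00ff means engrave at S340, F2962. After flipping Y the toolpath is (133.92,28.12) → (127.26,44.19) → (111.19,50.85) → (95.12,44.19) → (88.46,28.12) → (95.12,12.05) → (111.19,5.39) → (127.26,12.05) → (133.92,28.12), returning to the start.

Shape 2 is a quadratic bezier drawn with `<path>`. Its stroke #0000ff means cut at S873, F851. After flipping Y the toolpath is (41.61,221.72) → (53.79,179.24) → (62.99,137.28) → (69.20,95.85) → (72.44,54.93).

Shape 3 is a rectangle drawn with `<path>`. Its stroke #ff8800 means score at S655, F1842. After flipping Y the toolpath is (76.90,191.54) → (105.14,191.54) → (105.14,169.16) → (76.90,169.16) → (76.90,191.54), returning to the start.

Shape 4 is a line segment drawn with `<polyline>`. Its stroke #ff00ff means engrave at S340, F2962. After flipping Y the toolpath is (36.84,29.28) → (8.54,191.94).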